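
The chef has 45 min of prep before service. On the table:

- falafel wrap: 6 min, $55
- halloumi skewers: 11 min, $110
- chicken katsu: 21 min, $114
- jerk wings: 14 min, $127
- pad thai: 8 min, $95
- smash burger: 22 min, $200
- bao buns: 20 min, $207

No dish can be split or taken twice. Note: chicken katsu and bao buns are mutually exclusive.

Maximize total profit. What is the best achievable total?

467

Ranking by ratio (profit/min): pad thai 11.88, bao buns 10.35, halloumi skewers 10.00.
Taking falafel wrap + halloumi skewers + pad thai + bao buns: 45 min used, 467 in profit.
Next best is halloumi skewers + jerk wings + bao buns at 444 (45 min) — short by 23.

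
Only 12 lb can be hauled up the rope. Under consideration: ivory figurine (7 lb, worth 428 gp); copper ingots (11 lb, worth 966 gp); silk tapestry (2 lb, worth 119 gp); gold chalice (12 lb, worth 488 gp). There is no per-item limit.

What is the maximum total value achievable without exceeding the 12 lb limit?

Taking copper ingots: 11 lb used, 966 in value.

966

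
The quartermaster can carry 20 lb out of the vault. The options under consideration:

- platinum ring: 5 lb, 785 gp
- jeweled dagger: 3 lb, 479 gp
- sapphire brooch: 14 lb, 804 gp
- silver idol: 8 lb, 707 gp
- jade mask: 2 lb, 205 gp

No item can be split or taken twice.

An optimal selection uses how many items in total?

4

Optimal total is 2176.
platinum ring + jeweled dagger + silver idol + jade mask hits 2176 at 18 lb.
Every optimal selection uses 4 items.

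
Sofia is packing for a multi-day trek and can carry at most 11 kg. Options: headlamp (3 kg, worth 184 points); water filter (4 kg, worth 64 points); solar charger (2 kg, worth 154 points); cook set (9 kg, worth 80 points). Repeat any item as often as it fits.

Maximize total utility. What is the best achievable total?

800

By utility per kg: solar charger 77.00, headlamp 61.33, water filter 16.00 lead.
Filling by ratio: 5×solar charger for 770, with 1 kg left unused.
The 2 kg tied up in solar charger is better spent on headlamp — total rises to 800 (11 kg).
Nothing else within 11 kg beats 800.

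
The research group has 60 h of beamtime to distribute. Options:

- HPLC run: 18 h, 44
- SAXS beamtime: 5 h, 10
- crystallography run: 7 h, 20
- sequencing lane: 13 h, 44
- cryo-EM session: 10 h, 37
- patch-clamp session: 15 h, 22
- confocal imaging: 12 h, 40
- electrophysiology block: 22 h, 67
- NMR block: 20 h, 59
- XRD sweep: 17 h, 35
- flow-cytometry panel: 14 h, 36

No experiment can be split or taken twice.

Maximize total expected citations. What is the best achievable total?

190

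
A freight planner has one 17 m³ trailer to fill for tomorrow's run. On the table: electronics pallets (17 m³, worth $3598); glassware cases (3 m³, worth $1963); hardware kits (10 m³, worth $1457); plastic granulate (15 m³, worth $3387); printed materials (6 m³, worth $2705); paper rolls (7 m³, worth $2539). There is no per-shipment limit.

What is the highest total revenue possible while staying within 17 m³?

9815

Best packing: 5×glassware cases — 15 m³, 9815 total.
Nothing else within 17 m³ beats 9815.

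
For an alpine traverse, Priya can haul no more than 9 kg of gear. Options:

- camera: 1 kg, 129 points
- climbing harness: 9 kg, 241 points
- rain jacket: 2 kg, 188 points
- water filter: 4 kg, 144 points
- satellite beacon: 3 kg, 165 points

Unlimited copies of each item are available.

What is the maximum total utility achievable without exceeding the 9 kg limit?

1161

The ratio ordering already packs tightly: 9×camera, 9 kg, 1161.
Nothing else within 9 kg beats 1161.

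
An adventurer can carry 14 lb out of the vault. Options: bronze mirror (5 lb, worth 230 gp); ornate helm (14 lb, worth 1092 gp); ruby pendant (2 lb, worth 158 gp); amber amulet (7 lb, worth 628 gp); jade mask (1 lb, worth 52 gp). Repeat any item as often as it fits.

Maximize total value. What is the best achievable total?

By value per lb: amber amulet 89.71, ruby pendant 79.00, ornate helm 78.00, jade mask 52.00 lead.
Best packing: 2×amber amulet — 14 lb, 1256 total.
That's the maximum — no swap from here does better than 1256.

1256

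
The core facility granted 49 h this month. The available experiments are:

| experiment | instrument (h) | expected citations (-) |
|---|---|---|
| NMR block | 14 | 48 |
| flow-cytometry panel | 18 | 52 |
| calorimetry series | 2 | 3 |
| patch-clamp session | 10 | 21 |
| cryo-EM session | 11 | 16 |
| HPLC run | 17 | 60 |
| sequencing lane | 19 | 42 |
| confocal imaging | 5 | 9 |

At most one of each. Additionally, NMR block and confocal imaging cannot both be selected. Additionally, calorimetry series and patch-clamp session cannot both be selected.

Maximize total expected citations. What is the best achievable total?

160

Ranking by ratio (expected citations/h): HPLC run 3.53, NMR block 3.43, flow-cytometry panel 2.89, sequencing lane 2.21.
Taking NMR block + flow-cytometry panel + HPLC run: 49 h used, 160 in expected citations.
Next best is flow-cytometry panel + patch-clamp session + HPLC run at 133 (45 h) — short by 27.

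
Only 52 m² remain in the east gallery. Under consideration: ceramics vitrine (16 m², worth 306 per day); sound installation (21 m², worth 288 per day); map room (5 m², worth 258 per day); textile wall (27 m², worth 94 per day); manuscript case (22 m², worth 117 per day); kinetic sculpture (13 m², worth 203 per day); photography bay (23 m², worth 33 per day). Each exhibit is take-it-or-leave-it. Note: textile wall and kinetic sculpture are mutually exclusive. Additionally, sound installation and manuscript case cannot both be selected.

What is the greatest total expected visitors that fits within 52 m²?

852

A density-first pass picks ceramics vitrine + map room + kinetic sculpture — 767 at 34 m².
Dropping kinetic sculpture frees 13 m²; slotting in sound installation (21 m²) lifts the total to 852 at 42 m².
The closest alternative, ceramics vitrine + sound installation + kinetic sculpture, reaches only 797.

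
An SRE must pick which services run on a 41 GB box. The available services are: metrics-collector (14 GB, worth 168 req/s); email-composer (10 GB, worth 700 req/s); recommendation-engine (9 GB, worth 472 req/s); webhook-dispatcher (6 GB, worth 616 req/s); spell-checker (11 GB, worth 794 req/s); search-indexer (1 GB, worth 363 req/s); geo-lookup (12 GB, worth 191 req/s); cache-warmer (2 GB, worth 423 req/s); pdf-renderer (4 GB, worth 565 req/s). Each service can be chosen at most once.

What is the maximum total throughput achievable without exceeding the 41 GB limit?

3510

Ranking by ratio (throughput/GB): search-indexer 363.00, cache-warmer 211.50, pdf-renderer 141.25.
Taking the top-ratio services first gives email-composer + webhook-dispatcher + spell-checker + search-indexer + cache-warmer + pdf-renderer for 3461 (34 GB).
Dropping cache-warmer frees 2 GB; slotting in recommendation-engine (9 GB) lifts the total to 3510 at 41 GB.
Next best is email-composer + webhook-dispatcher + spell-checker + search-indexer + cache-warmer + pdf-renderer at 3461 (34 GB) — short by 49.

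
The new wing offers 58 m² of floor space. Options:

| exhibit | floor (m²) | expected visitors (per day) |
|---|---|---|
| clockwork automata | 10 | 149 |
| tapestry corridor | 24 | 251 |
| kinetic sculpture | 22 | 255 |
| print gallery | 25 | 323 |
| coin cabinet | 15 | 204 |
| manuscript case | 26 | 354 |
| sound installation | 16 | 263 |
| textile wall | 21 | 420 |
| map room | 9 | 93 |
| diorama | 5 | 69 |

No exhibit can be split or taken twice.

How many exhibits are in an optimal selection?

The maximum expected visitors within 58 m² is 956.
One optimal bundle: coin cabinet + sound installation + textile wall + diorama (57 m²).
All optima have 4 exhibits.

4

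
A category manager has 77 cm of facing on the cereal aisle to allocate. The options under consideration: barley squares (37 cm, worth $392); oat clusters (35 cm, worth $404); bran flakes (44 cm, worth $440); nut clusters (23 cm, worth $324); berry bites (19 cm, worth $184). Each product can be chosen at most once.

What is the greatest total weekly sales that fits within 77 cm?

Best packing: oat clusters + nut clusters + berry bites — 77 cm, 912 total.
Every other selection either busts 77 cm or fails to beat 912.

912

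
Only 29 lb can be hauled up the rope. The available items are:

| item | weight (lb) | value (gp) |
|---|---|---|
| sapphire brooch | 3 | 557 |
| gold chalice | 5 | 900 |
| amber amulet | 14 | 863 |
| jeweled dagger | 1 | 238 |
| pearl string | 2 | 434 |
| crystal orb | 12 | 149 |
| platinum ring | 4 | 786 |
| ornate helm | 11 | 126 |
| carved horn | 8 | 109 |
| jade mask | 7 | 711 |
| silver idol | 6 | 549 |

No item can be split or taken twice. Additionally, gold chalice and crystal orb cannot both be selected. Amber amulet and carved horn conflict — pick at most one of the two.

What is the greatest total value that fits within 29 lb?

4175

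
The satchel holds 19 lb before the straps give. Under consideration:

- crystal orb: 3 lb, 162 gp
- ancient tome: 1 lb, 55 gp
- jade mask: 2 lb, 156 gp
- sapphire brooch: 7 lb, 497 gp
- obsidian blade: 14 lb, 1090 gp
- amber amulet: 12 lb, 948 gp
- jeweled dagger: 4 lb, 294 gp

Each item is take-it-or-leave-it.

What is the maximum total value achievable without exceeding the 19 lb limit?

1453

Taking ancient tome + jade mask + amber amulet + jeweled dagger: 19 lb used, 1453 in value.
That's the maximum — no swap from here does better than 1453.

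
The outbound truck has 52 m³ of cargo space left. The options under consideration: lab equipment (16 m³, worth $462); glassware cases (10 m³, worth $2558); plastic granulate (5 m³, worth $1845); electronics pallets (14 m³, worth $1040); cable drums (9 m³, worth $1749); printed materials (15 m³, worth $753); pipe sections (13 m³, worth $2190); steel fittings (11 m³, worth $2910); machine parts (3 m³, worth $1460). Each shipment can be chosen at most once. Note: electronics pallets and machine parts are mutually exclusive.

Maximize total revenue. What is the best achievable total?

Density check — machine parts 486.67, plastic granulate 369.00, steel fittings 264.55 are the best per m³.
Taking glassware cases + plastic granulate + cable drums + pipe sections + steel fittings + machine parts: 51 m³ used, 12712 in revenue.
The spare 1 m³ is too small for any remaining shipment, and no feasible exchange beats 12712.

12712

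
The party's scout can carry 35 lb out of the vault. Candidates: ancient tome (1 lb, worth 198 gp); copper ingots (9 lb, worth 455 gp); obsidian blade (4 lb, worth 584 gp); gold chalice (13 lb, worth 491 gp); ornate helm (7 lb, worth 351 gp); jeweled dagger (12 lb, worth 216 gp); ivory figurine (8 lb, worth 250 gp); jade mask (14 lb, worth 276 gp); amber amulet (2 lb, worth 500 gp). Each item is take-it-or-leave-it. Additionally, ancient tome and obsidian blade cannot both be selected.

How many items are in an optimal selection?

Optimal total is 2381.
One optimal bundle: copper ingots + obsidian blade + gold chalice + ornate helm + amber amulet (35 lb).
Any selection reaching 2381 contains exactly 5 items.

5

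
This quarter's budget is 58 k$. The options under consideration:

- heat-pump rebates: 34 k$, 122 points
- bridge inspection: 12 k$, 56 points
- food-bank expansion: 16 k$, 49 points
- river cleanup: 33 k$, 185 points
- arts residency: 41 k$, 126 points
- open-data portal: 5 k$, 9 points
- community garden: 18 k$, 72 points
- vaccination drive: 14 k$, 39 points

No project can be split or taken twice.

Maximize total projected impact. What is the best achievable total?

266

Taking the top-ratio projects first gives bridge inspection + river cleanup + open-data portal for 250 (50 k$).
The 12 k$ tied up in bridge inspection is better spent on community garden — total rises to 266 (56 k$).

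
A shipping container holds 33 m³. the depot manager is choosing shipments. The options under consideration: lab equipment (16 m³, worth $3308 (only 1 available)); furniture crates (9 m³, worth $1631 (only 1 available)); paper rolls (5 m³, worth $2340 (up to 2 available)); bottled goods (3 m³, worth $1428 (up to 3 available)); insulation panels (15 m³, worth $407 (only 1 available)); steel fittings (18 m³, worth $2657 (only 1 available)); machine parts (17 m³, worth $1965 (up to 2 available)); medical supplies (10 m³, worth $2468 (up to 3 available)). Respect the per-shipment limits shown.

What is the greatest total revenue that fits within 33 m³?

Density check — bottled goods 476.00, paper rolls 468.00, medical supplies 246.80 are the best per m³.
Taking 2×paper rolls + 3×bottled goods + medical supplies: 29 m³ used, 11432 in revenue.

11432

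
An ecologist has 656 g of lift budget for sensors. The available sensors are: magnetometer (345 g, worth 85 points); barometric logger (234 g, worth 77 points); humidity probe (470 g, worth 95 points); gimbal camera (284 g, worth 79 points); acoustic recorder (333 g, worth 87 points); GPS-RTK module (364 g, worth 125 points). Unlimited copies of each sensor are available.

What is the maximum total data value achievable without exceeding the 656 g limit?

A density-first pass picks barometric logger + GPS-RTK module — 202 at 598 g.
Dropping barometric logger frees 234 g; slotting in gimbal camera (284 g) lifts the total to 204 at 648 g.
That's the maximum — no swap from here does better than 204.

204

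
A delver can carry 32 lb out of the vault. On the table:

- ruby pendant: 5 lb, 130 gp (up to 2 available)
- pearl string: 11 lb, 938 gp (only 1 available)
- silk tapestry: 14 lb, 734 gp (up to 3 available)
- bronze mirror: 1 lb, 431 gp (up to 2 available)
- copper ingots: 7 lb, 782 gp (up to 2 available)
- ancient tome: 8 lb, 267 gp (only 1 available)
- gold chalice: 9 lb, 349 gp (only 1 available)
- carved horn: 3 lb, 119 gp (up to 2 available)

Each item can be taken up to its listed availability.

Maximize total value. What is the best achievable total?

Filling by ratio: pearl string + 2×bronze mirror + 2×copper ingots + carved horn for 3483, with 2 lb left unused.
The 3 lb tied up in carved horn is better spent on ruby pendant — total rises to 3494 (32 lb).

3494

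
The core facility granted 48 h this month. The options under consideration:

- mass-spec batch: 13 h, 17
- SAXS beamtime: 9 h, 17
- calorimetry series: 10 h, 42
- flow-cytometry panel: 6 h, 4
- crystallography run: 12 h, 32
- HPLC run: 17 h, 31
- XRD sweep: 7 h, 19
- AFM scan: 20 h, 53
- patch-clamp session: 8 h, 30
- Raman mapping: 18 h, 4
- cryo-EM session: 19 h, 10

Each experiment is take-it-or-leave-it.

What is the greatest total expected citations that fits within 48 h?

144

The ratio heuristic lands on SAXS beamtime + calorimetry series + crystallography run + XRD sweep + patch-clamp session (140) but leaves 2 h idle.
Dropping SAXS beamtime and crystallography run frees 21 h; slotting in AFM scan (20 h) lifts the total to 144 at 45 h.
Runner-up SAXS beamtime + calorimetry series + AFM scan + patch-clamp session tops out at 142.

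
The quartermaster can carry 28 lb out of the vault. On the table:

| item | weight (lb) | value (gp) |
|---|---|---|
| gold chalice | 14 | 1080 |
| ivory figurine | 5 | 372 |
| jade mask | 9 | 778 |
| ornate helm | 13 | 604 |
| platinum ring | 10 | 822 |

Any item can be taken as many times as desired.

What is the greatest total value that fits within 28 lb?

By value per lb: jade mask 86.44, platinum ring 82.20, gold chalice 77.14, ivory figurine 74.40 lead.
Filling by ratio: 3×jade mask for 2334, with 1 lb left unused.
Dropping jade mask frees 9 lb; slotting in platinum ring (10 lb) lifts the total to 2378 at 28 lb.

2378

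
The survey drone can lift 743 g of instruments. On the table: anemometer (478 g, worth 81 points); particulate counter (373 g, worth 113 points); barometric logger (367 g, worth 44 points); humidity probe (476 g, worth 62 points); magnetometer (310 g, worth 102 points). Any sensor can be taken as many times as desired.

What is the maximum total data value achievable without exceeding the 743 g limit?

The ratio heuristic lands on 2×magnetometer (204) but leaves 123 g idle.
Replace magnetometer with particulate counter: the trade gains 11 net, giving 215 at 683 g.

215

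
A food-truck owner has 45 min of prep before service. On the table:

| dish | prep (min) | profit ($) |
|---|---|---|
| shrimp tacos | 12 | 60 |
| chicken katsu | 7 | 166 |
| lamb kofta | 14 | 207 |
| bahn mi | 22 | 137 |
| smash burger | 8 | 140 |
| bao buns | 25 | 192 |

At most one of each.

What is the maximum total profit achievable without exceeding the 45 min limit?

573

Density check — chicken katsu 23.71, smash burger 17.50, lamb kofta 14.79, bao buns 7.68 are the best per min.
Best packing: shrimp tacos + chicken katsu + lamb kofta + smash burger — 41 min, 573 total.
The closest alternative, chicken katsu + lamb kofta + smash burger, reaches only 513.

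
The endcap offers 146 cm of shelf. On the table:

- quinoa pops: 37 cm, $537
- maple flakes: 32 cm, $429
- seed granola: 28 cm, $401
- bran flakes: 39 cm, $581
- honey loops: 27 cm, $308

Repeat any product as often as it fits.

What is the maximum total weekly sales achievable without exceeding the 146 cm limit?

Density check — bran flakes 14.90, quinoa pops 14.51, seed granola 14.32, maple flakes 13.41 are the best per cm.
The ratio ordering already packs tightly: seed granola + 3×bran flakes, 145 cm, 2144.
That's the maximum — no swap from here does better than 2144.

2144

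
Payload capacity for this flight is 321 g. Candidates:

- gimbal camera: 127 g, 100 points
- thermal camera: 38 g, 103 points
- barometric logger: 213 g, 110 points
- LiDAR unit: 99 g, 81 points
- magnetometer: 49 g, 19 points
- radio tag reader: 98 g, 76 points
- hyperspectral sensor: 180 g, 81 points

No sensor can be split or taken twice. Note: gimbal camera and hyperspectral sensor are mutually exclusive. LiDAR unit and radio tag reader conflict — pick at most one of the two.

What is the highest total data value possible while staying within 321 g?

303

Ranking by ratio (data value/g): thermal camera 2.71, LiDAR unit 0.82, gimbal camera 0.79.
Best packing: gimbal camera + thermal camera + LiDAR unit + magnetometer — 313 g, 303 total.
Runner-up gimbal camera + thermal camera + magnetometer + radio tag reader tops out at 298.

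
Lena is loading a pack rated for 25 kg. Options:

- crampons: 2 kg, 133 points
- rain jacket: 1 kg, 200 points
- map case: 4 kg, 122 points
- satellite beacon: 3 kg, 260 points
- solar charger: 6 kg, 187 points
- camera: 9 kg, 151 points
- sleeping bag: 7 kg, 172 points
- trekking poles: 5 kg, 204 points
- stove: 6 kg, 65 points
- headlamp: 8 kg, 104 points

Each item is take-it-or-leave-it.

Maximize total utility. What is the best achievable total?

Ranking by ratio (utility/kg): rain jacket 200.00, satellite beacon 86.67, crampons 66.50, trekking poles 40.80.
The ratio heuristic lands on crampons + rain jacket + map case + satellite beacon + solar charger + trekking poles (1106) but leaves 4 kg idle.
Dropping map case frees 4 kg; slotting in sleeping bag (7 kg) lifts the total to 1156 at 24 kg.

1156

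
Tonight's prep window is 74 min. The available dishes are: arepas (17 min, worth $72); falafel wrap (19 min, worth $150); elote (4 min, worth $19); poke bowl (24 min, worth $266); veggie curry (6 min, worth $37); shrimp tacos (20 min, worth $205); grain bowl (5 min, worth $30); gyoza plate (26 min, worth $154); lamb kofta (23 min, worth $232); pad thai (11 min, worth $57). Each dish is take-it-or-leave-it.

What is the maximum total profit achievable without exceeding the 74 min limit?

740

Taking poke bowl + veggie curry + shrimp tacos + lamb kofta: 73 min used, 740 in profit.
Runner-up poke bowl + shrimp tacos + grain bowl + lamb kofta tops out at 733.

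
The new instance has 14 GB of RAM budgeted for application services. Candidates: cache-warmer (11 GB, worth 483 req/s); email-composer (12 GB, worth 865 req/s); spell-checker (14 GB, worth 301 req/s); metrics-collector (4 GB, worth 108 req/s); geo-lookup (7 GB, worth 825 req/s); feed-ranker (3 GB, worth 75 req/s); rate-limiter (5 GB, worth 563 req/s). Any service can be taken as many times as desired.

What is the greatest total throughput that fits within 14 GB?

1650

Taking 2×geo-lookup: 14 GB used, 1650 in throughput.
Every other selection either busts 14 GB or fails to beat 1650.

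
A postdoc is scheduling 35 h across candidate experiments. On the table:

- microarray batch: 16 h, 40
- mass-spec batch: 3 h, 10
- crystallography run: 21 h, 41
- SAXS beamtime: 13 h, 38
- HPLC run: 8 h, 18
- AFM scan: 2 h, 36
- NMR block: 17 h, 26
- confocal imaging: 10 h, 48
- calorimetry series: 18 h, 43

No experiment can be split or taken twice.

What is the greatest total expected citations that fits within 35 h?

140

Ranking by ratio (expected citations/h): AFM scan 18.00, confocal imaging 4.80, mass-spec batch 3.33.
Filling by ratio: mass-spec batch + SAXS beamtime + AFM scan + confocal imaging for 132, with 7 h left unused.
Dropping mass-spec batch frees 3 h; slotting in HPLC run (8 h) lifts the total to 140 at 33 h.
Runner-up mass-spec batch + AFM scan + confocal imaging + calorimetry series tops out at 137.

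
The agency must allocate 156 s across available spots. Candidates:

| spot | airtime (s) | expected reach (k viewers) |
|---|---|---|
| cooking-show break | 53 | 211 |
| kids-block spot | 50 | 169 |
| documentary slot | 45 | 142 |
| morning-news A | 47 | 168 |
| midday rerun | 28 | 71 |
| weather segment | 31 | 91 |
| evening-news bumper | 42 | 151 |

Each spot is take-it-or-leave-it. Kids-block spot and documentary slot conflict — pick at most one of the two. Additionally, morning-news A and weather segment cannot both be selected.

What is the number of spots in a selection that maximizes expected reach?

3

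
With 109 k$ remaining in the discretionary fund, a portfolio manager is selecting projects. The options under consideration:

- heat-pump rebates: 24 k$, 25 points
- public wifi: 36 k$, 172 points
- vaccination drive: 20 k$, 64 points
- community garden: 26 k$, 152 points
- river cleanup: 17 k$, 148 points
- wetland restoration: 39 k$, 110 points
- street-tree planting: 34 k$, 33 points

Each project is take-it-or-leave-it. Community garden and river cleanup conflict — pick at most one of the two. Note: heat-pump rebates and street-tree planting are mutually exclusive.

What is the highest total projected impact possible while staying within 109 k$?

434

Density check — river cleanup 8.71, community garden 5.85, public wifi 4.78 are the best per k$.
Public wifi + community garden + wetland restoration uses 101 of the 109 k$ and totals 434.
The closest alternative, public wifi + river cleanup + wetland restoration, reaches only 430.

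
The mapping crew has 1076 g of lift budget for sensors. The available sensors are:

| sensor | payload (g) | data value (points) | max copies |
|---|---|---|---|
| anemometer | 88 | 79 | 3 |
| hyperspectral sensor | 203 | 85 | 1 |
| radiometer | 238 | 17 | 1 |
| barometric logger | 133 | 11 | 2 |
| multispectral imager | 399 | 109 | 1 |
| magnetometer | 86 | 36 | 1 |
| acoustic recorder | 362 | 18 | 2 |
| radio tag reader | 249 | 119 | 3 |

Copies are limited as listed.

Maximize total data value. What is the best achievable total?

596

Ranking by ratio (data value/g): anemometer 0.90, radio tag reader 0.48, hyperspectral sensor 0.42.
A density-first pass picks 3×anemometer + 3×radio tag reader — 594 at 1011 g.
Dropping radio tag reader frees 249 g; slotting in hyperspectral sensor + magnetometer (289 g) lifts the total to 596 at 1051 g.
Nothing else within 1076 g beats 596.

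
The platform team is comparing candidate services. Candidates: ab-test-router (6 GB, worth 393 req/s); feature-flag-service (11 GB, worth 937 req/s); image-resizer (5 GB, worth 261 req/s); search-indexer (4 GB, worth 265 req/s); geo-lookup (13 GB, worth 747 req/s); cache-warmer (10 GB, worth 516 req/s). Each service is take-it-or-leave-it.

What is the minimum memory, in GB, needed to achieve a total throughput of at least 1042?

15

Need the lightest bundle worth ≥ 1042.
feature-flag-service + search-indexer reaches 1202 using 15 GB.
Any bundle with less than 15 GB falls short of 1042.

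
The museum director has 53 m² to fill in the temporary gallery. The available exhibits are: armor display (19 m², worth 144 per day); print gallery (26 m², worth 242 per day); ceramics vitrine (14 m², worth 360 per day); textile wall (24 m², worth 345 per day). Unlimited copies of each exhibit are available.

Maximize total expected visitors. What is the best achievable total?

Taking 3×ceramics vitrine: 42 m² used, 1080 in expected visitors.
Nothing else within 53 m² beats 1080.

1080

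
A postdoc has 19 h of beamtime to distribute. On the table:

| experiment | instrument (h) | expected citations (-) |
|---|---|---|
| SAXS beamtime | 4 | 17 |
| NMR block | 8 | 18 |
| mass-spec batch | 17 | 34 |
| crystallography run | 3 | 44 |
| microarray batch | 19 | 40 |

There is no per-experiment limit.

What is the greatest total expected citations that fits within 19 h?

264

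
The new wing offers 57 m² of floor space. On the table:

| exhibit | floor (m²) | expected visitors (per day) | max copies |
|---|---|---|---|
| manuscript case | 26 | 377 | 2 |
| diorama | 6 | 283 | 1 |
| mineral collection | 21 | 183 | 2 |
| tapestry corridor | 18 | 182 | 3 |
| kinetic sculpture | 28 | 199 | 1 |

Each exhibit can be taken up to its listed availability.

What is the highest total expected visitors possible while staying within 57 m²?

843

A density-first pass picks manuscript case + diorama + tapestry corridor — 842 at 50 m².
Replace tapestry corridor with mineral collection: the trade gains 1 net, giving 843 at 53 m².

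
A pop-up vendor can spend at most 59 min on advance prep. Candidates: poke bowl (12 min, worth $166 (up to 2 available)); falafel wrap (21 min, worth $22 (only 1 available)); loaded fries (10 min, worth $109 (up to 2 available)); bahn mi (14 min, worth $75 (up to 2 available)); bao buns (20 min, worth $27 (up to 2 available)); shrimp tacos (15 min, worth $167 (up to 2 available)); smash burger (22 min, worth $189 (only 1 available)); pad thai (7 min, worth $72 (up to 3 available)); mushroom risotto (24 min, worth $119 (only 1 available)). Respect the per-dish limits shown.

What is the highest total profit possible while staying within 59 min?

717

Filling by ratio: 2×poke bowl + 2×shrimp tacos for 666, with 5 min left unused.
Replace shrimp tacos with 2×loaded fries: the trade gains 51 net, giving 717 at 59 min.
Every other selection either busts 59 min or exceeds an availability limit or fails to beat 717.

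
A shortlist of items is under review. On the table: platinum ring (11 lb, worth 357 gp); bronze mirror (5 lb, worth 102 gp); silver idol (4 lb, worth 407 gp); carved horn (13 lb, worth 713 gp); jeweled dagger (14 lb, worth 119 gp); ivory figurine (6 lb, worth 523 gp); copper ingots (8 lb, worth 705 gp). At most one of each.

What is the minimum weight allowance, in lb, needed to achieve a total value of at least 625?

8

Minimise lb subject to total value ≥ 625.
copper ingots reaches 705 using 8 lb.
Any bundle with less than 8 lb falls short of 625.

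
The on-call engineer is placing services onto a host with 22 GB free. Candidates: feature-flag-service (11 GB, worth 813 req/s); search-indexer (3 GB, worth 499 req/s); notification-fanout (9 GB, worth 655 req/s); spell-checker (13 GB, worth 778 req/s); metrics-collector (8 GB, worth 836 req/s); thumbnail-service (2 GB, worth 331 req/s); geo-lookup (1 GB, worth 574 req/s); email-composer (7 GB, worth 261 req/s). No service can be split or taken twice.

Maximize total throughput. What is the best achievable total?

2564

The ratio heuristic lands on search-indexer + metrics-collector + thumbnail-service + geo-lookup + email-composer (2501) but leaves 1 GB idle.
The 9 GB tied up in thumbnail-service and email-composer is better spent on notification-fanout — total rises to 2564 (21 GB).
The closest alternative, feature-flag-service + metrics-collector + thumbnail-service + geo-lookup, reaches only 2554.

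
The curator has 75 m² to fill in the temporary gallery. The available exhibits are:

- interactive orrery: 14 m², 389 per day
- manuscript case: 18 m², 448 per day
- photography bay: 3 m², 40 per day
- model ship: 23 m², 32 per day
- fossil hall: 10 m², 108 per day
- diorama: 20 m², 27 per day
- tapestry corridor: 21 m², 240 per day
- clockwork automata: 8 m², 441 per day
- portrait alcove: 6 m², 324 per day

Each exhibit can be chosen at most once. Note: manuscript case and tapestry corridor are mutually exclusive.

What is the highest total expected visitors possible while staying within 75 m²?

Interactive orrery + manuscript case + photography bay + fossil hall + clockwork automata + portrait alcove uses 59 of the 75 m² and totals 1750.
Next best is interactive orrery + manuscript case + fossil hall + clockwork automata + portrait alcove at 1710 (56 m²) — short by 40.

1750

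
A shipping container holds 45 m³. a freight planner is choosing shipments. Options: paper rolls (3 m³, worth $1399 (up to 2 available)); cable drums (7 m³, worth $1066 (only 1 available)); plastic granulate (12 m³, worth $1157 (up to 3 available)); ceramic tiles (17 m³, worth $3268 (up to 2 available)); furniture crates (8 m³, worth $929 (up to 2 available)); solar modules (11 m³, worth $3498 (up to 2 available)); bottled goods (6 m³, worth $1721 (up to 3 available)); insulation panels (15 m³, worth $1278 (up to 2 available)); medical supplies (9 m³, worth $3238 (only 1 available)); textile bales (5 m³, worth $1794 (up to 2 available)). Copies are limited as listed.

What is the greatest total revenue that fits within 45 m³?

15221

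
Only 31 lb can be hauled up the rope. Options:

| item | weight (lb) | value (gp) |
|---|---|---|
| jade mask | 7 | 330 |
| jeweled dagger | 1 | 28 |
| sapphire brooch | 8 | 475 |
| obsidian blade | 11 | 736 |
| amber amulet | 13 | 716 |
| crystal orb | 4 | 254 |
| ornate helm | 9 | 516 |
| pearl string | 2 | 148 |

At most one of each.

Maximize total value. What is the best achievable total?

By value per lb: pearl string 74.00, obsidian blade 66.91, crystal orb 63.50, sapphire brooch 59.38 lead.
Filling by ratio: jeweled dagger + sapphire brooch + obsidian blade + crystal orb + pearl string for 1641, with 5 lb left unused.
Dropping crystal orb frees 4 lb; slotting in ornate helm (9 lb) lifts the total to 1903 at 31 lb.

1903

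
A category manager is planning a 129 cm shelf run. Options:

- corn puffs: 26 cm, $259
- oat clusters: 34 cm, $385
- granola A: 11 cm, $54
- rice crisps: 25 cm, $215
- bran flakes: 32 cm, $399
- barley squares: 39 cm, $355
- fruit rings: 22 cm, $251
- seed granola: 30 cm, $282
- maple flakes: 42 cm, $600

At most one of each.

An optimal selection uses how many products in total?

4

Optimal total is 1532.
One optimal bundle: bran flakes + fruit rings + seed granola + maple flakes (126 cm).
Any selection reaching 1532 contains exactly 4 products.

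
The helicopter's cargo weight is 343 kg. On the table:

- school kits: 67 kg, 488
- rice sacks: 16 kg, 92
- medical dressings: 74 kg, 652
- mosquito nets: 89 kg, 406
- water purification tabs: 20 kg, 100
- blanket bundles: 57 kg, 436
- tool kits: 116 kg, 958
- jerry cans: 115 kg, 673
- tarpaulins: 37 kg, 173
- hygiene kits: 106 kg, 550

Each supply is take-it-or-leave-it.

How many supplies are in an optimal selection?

Optimal total is 2634.
For example school kits + medical dressings + water purification tabs + blanket bundles + tool kits achieves it, using 334 kg.
Every optimal selection uses 5 supplies.

5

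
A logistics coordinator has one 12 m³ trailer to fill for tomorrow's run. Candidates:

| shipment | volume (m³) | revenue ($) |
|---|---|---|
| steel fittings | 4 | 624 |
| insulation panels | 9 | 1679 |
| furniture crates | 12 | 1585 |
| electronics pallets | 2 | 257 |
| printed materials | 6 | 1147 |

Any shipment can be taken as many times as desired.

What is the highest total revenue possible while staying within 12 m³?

Best packing: 2×printed materials — 12 m³, 2294 total.

2294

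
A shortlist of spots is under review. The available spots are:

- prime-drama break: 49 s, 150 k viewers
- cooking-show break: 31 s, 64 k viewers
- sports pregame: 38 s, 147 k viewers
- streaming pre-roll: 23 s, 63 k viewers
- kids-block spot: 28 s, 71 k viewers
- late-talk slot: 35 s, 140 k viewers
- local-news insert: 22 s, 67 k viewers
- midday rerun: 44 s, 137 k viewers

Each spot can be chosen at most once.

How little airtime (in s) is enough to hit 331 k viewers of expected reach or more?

95

Look for the lowest-airtime combination reaching 331.
sports pregame + late-talk slot + local-news insert reaches 354 using 95 s.
Any bundle with less than 95 s falls short of 331.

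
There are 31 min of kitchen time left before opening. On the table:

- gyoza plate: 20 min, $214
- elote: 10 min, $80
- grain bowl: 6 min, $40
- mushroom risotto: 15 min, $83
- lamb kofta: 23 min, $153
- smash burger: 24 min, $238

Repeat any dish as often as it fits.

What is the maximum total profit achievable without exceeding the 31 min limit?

Taking gyoza plate + elote: 30 min used, 294 in profit.
Nothing else within 31 min beats 294.

294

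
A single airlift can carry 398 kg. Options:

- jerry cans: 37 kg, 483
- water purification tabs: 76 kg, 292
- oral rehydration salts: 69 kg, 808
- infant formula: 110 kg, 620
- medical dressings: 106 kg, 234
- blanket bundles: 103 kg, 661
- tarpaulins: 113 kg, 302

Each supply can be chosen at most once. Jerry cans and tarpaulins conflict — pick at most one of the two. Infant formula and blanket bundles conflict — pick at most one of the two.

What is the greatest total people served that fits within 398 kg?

Best packing: jerry cans + water purification tabs + oral rehydration salts + medical dressings + blanket bundles — 391 kg, 2478 total.

2478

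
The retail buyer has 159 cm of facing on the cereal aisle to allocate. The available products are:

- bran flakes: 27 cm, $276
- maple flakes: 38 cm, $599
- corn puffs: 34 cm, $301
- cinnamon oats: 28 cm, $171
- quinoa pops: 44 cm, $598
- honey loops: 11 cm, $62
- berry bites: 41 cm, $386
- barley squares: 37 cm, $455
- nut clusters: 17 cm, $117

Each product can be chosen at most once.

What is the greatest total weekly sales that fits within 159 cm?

Best packing: bran flakes + maple flakes + quinoa pops + honey loops + barley squares — 157 cm, 1990 total.
No other feasible combination exceeds 1990.

1990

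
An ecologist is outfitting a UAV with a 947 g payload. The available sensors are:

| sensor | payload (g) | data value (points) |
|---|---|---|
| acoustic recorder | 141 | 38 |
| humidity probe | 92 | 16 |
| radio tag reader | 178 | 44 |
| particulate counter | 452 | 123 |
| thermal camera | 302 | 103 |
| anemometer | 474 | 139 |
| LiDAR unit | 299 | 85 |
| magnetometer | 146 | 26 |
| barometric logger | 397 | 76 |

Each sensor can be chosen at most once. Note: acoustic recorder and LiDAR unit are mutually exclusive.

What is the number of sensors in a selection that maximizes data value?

Optimal total is 280.
acoustic recorder + thermal camera + anemometer hits 280 at 917 g.
All optima have 3 sensors.

3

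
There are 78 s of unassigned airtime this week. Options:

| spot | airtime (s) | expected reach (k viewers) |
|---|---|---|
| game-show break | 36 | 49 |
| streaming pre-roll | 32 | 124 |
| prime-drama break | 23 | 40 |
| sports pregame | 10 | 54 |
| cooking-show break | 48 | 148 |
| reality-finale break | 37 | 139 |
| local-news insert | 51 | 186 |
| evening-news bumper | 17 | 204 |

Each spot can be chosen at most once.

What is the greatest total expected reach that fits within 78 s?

444

By expected reach per s: evening-news bumper 12.00, sports pregame 5.40, streaming pre-roll 3.88 lead.
A density-first pass picks streaming pre-roll + sports pregame + evening-news bumper — 382 at 59 s.
Dropping streaming pre-roll frees 32 s; slotting in local-news insert (51 s) lifts the total to 444 at 78 s.
That's the maximum — no swap from here does better than 444.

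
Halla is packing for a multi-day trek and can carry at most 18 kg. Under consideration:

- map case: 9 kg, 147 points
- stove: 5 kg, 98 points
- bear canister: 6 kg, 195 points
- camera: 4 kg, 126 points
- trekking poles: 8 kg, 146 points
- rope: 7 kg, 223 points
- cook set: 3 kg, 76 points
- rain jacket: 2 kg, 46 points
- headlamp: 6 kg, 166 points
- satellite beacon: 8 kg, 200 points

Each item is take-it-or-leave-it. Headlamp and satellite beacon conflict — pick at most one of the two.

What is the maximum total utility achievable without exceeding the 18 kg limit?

544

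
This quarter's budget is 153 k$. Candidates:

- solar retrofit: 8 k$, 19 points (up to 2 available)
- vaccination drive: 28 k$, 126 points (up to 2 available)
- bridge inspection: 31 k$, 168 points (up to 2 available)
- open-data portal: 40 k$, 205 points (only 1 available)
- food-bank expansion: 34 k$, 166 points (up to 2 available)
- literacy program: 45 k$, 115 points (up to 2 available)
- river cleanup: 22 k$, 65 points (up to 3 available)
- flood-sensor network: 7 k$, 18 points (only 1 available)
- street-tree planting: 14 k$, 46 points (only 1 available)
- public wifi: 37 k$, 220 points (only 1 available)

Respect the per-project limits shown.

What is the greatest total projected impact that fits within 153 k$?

807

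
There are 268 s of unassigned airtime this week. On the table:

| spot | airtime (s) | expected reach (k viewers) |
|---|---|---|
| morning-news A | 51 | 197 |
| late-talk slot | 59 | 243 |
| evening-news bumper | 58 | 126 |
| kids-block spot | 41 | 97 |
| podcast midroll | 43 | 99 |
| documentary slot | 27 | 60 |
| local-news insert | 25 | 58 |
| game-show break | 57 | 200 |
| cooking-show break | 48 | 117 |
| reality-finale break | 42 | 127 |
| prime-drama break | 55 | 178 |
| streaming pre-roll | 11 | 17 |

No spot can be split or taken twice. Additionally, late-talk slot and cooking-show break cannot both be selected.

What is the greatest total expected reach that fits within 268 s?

945

Best packing: morning-news A + late-talk slot + game-show break + reality-finale break + prime-drama break — 264 s, 945 total.
Nothing else feasible within 268 s beats 945.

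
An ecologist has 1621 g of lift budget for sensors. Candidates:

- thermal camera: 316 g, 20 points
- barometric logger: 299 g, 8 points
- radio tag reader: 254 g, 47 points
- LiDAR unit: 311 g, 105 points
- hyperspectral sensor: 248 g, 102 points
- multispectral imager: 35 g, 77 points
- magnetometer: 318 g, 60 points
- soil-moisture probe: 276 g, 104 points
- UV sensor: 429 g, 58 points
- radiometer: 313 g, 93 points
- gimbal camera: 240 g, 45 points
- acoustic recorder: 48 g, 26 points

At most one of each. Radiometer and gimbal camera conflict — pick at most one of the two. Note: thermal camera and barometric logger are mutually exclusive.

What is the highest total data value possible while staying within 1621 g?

567

Taking LiDAR unit + hyperspectral sensor + multispectral imager + magnetometer + soil-moisture probe + radiometer + acoustic recorder: 1549 g used, 567 in data value.
The closest alternative, radio tag reader + LiDAR unit + hyperspectral sensor + multispectral imager + soil-moisture probe + radiometer + acoustic recorder, reaches only 554.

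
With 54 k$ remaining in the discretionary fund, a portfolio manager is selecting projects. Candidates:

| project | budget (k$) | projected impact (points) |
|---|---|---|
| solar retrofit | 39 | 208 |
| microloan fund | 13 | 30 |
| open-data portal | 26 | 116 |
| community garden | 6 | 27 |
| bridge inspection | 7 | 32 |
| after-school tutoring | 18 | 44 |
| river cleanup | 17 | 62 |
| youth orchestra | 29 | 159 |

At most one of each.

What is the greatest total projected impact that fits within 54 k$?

267

The ratio heuristic lands on community garden + bridge inspection + youth orchestra (218) but leaves 12 k$ idle.
Replace youth orchestra with solar retrofit: the trade gains 49 net, giving 267 at 52 k$.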